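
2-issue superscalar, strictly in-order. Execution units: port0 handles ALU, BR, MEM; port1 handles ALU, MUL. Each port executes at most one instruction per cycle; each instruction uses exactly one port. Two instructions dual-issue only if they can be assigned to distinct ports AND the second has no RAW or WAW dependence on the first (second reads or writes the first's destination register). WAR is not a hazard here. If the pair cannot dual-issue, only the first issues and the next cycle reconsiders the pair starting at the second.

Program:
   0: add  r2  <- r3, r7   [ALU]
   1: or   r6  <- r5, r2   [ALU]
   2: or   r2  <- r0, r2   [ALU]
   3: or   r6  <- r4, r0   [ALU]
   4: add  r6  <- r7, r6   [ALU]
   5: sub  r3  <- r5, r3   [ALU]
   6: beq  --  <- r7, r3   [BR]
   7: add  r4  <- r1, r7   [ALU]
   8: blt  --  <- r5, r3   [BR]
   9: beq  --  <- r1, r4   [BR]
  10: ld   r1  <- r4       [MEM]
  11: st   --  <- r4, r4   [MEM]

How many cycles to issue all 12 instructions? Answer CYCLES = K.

CYCLES = 9

#0 head=0: add i0 RAW r2
#1 head=1: or/or i1&i2 pair
#2 head=3: or i3 RAW+WAW r6
#3 head=4: add/sub i4&i5 pair
#4 head=6: beq/add i6&i7 pair
#5 head=8: blt i8 no-port BR/BR
#6 head=9: beq i9 no-port BR/MEM
#7 head=10: ld i10 no-port MEM/MEM
#8 head=11: st i11 tail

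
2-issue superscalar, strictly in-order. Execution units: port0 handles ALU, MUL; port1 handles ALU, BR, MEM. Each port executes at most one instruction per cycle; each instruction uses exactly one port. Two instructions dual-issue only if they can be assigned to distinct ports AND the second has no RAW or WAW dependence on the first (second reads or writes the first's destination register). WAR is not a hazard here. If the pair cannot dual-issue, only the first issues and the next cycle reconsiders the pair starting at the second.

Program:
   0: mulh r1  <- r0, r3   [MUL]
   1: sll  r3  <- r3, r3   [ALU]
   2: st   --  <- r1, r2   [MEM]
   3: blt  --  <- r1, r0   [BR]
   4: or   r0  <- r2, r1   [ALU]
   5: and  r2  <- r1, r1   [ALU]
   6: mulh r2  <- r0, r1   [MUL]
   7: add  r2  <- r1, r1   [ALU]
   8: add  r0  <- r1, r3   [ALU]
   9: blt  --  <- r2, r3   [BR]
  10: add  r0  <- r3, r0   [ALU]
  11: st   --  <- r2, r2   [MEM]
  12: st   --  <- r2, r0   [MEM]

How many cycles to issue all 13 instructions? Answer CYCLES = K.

CYCLES = 9

0. mulh.MUL;sll.ALU @i0&i1  | 2-wide
1. st.MEM @i2  | no-port MEM/BR
2. blt.BR;or.ALU @i3&i4  | 2-wide
3. and.ALU @i5  | WAW r2
4. mulh.MUL @i6  | WAW r2
5. add.ALU;add.ALU @i7&i8  | 2-wide
6. blt.BR;add.ALU @i9&i10  | 2-wide
7. st.MEM @i11  | no-port MEM/MEM
8. st.MEM @i12  | tail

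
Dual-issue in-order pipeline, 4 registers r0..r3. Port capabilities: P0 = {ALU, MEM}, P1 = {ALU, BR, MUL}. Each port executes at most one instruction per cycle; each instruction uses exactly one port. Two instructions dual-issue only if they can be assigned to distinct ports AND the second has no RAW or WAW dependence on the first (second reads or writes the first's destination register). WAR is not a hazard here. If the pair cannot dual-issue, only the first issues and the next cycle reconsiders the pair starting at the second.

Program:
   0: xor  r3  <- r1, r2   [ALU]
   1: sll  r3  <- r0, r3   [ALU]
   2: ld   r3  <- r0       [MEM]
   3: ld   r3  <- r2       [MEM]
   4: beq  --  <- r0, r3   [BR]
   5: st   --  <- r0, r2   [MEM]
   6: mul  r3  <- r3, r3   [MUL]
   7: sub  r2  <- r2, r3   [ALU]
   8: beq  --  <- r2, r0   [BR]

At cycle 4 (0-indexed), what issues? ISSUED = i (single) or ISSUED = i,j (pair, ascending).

0. xor.ALU @i0  | RAW+WAW r3
1. sll.ALU @i1  | WAW r3
2. ld.MEM @i2  | no-port MEM/MEM
3. ld.MEM @i3  | RAW r3
4. beq.BR st.MEM @i4&i5  | dual
5. mul.MUL @i6  | RAW r3
6. sub.ALU @i7  | RAW r2
7. beq.BR @i8  | tail

ISSUED = 4,5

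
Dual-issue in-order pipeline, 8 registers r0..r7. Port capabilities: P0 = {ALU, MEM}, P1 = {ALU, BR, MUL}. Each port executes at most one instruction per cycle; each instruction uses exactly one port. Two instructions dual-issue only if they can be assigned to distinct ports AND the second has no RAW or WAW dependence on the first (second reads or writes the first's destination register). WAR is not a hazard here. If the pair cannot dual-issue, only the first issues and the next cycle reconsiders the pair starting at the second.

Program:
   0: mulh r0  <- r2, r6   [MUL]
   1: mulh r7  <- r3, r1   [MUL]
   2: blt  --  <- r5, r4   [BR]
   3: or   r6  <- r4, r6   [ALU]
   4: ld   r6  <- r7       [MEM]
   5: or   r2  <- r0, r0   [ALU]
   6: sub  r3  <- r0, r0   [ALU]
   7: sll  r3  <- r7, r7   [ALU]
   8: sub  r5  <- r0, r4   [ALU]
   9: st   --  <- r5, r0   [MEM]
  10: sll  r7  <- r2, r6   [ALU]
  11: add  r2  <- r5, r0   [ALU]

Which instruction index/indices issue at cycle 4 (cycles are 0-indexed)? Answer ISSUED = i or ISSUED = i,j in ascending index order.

  cy0 -> i0 (mulh) no-port MUL/MUL
  cy1 -> i1 (mulh) no-port MUL/BR
  cy2 -> i2/i3 (blt/or) pair
  cy3 -> i4/i5 (ld/or) pair
  cy4 -> i6 (sub) WAW r3
  cy5 -> i7/i8 (sll/sub) pair
  cy6 -> i9/i10 (st/sll) pair
  cy7 -> i11 (add) tail

ISSUED = 6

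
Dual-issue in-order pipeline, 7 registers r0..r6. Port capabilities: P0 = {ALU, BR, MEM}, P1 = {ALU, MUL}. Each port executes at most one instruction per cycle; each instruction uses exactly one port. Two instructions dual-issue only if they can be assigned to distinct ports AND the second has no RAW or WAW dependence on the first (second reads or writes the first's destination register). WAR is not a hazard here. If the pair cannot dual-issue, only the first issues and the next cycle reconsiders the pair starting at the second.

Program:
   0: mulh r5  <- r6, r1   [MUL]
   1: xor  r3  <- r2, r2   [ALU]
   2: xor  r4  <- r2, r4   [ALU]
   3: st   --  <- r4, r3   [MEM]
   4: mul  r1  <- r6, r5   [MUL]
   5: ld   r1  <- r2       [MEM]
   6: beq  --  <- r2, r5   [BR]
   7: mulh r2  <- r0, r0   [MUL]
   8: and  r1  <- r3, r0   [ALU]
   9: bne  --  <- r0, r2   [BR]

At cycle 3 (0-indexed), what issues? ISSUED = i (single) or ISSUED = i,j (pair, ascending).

  cy0 -> i0,i1 (mulh.MUL;xor.ALU) pair
  cy1 -> i2 (xor.ALU) RAW r4
  cy2 -> i3,i4 (st.MEM;mul.MUL) pair
  cy3 -> i5 (ld.MEM) no-port MEM/BR
  cy4 -> i6,i7 (beq.BR;mulh.MUL) pair
  cy5 -> i8,i9 (and.ALU;bne.BR) pair

ISSUED = 5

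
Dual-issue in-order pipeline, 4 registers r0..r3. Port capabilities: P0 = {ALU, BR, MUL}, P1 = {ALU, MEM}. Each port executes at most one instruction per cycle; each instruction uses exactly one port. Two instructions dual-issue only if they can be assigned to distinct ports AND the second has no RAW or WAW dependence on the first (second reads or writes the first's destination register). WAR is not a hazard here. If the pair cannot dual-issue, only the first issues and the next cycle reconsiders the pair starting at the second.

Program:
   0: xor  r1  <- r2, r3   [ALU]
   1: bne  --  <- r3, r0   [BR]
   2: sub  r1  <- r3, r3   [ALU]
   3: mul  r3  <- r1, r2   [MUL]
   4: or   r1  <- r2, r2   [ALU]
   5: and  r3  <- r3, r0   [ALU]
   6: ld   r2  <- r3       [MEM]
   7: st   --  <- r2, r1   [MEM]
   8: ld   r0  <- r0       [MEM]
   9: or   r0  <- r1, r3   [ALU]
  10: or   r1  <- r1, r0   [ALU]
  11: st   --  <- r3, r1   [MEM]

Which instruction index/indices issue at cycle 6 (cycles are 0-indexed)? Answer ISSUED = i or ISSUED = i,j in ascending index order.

ISSUED = 8

c0: i0&i1 xor.ALU bne.BR  pair
c1: i2 sub.ALU  RAW r1
c2: i3&i4 mul.MUL or.ALU  pair
c3: i5 and.ALU  RAW r3
c4: i6 ld.MEM  no-port MEM/MEM
c5: i7 st.MEM  no-port MEM/MEM
c6: i8 ld.MEM  WAW r0
c7: i9 or.ALU  RAW r0
c8: i10 or.ALU  RAW r1
c9: i11 st.MEM  tail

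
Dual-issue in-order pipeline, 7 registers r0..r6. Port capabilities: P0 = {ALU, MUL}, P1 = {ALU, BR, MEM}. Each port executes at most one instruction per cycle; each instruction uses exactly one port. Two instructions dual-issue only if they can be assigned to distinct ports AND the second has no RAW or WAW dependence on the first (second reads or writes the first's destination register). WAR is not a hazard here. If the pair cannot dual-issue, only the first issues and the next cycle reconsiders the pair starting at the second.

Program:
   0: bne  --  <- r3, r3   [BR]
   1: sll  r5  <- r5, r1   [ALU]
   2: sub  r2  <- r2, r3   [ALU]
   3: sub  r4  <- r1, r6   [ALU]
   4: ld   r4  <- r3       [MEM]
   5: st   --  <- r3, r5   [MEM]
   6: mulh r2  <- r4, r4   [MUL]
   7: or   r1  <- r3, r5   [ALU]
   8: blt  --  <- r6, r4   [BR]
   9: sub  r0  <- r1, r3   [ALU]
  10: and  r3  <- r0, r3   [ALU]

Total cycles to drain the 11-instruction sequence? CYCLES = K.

#0 head=0: bne sll i0&i1 pair
#1 head=2: sub sub i2&i3 pair
#2 head=4: ld i4 no-port MEM/MEM
#3 head=5: st mulh i5&i6 pair
#4 head=7: or blt i7&i8 pair
#5 head=9: sub i9 RAW r0
#6 head=10: and i10 tail

CYCLES = 7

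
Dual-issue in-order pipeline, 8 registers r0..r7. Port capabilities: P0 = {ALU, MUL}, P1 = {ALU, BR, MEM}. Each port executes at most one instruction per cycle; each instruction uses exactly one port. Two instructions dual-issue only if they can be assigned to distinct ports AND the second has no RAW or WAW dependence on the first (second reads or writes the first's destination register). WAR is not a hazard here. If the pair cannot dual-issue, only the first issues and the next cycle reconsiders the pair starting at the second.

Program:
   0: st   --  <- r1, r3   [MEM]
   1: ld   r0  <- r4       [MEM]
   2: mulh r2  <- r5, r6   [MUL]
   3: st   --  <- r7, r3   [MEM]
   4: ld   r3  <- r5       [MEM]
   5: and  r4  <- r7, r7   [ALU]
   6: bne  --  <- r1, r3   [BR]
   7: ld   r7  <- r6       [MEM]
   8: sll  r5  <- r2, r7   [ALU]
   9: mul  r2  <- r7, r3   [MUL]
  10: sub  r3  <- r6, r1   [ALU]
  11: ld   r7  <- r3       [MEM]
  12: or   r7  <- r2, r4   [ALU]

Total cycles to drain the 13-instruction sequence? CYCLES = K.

CYCLES = 10

c0: i0 st  no-port MEM/MEM
c1: i1&i2 ld mulh  dual
c2: i3 st  no-port MEM/MEM
c3: i4&i5 ld and  dual
c4: i6 bne  no-port BR/MEM
c5: i7 ld  RAW r7
c6: i8&i9 sll mul  dual
c7: i10 sub  RAW r3
c8: i11 ld  WAW r7
c9: i12 or  tail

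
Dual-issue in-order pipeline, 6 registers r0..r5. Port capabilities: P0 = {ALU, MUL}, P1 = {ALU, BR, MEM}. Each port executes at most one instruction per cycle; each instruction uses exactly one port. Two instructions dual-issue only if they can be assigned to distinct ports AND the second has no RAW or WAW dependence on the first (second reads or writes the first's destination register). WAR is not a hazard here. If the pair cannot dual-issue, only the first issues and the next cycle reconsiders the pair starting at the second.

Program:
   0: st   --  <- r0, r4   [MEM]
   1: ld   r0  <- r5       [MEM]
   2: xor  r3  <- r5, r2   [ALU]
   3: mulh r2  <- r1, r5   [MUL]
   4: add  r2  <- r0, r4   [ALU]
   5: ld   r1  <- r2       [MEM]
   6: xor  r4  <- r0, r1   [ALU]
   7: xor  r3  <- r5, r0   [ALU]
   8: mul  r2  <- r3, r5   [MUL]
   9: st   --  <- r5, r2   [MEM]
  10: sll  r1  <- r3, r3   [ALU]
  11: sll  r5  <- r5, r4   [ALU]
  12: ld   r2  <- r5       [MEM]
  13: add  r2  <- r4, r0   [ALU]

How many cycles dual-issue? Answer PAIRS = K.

t=0 i0:st.MEM ; no-port MEM/MEM
t=1 i1,i2:ld.MEM;xor.ALU ; pair
t=2 i3:mulh.MUL ; WAW r2
t=3 i4:add.ALU ; RAW r2
t=4 i5:ld.MEM ; RAW r1
t=5 i6,i7:xor.ALU;xor.ALU ; pair
t=6 i8:mul.MUL ; RAW r2
t=7 i9,i10:st.MEM;sll.ALU ; pair
t=8 i11:sll.ALU ; RAW r5
t=9 i12:ld.MEM ; WAW r2
t=10 i13:add.ALU ; tail

PAIRS = 3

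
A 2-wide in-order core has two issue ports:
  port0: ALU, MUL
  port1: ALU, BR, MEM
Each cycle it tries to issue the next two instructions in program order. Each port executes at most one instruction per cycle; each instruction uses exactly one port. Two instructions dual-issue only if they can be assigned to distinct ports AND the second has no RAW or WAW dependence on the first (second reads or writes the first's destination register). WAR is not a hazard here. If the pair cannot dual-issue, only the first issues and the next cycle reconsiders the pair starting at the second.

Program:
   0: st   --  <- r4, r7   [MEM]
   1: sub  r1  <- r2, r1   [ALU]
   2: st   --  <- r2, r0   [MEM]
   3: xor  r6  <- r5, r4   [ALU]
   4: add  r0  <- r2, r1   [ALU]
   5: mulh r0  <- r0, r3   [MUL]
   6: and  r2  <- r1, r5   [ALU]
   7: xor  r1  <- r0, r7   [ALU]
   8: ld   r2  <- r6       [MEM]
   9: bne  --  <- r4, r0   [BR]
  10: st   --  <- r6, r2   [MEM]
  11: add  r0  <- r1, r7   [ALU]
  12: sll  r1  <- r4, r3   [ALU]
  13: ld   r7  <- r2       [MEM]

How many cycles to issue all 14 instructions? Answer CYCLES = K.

CYCLES = 8

0. st+sub @i0/i1  | 2-wide
1. st+xor @i2/i3  | 2-wide
2. add @i4  | RAW+WAW r0
3. mulh+and @i5/i6  | 2-wide
4. xor+ld @i7/i8  | 2-wide
5. bne @i9  | no-port BR/MEM
6. st+add @i10/i11  | 2-wide
7. sll+ld @i12/i13  | 2-wide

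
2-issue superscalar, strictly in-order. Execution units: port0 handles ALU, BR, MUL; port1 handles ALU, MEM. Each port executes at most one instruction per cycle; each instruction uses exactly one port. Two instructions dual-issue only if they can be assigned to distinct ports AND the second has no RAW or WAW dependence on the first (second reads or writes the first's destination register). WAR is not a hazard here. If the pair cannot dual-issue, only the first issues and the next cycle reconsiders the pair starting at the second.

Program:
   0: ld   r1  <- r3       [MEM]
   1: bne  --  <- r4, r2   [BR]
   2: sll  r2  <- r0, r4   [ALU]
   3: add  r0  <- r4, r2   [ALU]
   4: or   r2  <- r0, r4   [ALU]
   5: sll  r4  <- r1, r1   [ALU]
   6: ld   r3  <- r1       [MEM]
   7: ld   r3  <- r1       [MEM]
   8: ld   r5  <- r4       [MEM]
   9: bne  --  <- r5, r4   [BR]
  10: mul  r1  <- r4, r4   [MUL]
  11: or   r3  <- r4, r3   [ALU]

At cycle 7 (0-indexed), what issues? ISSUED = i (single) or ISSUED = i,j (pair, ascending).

ISSUED = 9

  cy0 -> i0,i1 (ld.MEM;bne.BR) pair
  cy1 -> i2 (sll.ALU) RAW r2
  cy2 -> i3 (add.ALU) RAW r0
  cy3 -> i4,i5 (or.ALU;sll.ALU) pair
  cy4 -> i6 (ld.MEM) no-port MEM/MEM
  cy5 -> i7 (ld.MEM) no-port MEM/MEM
  cy6 -> i8 (ld.MEM) RAW r5
  cy7 -> i9 (bne.BR) no-port BR/MUL
  cy8 -> i10,i11 (mul.MUL;or.ALU) pair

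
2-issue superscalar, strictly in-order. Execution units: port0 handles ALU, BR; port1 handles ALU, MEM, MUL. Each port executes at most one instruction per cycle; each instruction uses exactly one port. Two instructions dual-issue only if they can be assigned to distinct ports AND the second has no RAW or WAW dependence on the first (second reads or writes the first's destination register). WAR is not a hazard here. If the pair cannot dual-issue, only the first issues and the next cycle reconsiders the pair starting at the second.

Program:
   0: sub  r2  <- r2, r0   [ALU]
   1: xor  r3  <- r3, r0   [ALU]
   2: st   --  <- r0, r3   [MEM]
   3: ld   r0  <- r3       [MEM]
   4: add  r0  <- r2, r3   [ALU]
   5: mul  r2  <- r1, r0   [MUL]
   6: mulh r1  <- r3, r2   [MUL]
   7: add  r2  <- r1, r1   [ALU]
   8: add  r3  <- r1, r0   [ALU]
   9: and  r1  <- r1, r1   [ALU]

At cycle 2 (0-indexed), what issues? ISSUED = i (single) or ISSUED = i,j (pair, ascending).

t=0 i0+i1:sub.ALU+xor.ALU ; 2-wide
t=1 i2:st.MEM ; no-port MEM/MEM
t=2 i3:ld.MEM ; WAW r0
t=3 i4:add.ALU ; RAW r0
t=4 i5:mul.MUL ; no-port MUL/MUL
t=5 i6:mulh.MUL ; RAW r1
t=6 i7+i8:add.ALU+add.ALU ; 2-wide
t=7 i9:and.ALU ; tail

ISSUED = 3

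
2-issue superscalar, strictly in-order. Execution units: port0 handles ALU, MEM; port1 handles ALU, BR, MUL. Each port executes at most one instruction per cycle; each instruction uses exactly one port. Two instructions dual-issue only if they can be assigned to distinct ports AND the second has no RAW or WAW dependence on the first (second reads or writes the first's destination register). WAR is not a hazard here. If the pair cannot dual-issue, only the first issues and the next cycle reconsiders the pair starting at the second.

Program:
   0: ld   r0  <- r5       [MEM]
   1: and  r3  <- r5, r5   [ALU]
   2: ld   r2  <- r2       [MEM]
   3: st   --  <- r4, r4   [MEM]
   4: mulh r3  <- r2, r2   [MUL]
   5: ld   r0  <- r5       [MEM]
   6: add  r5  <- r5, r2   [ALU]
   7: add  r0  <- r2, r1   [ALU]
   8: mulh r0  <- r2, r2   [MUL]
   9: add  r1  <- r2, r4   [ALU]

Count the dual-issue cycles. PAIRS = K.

PAIRS = 4

c0: i0+i1 ld.MEM;and.ALU  2-wide
c1: i2 ld.MEM  no-port MEM/MEM
c2: i3+i4 st.MEM;mulh.MUL  2-wide
c3: i5+i6 ld.MEM;add.ALU  2-wide
c4: i7 add.ALU  WAW r0
c5: i8+i9 mulh.MUL;add.ALU  2-wide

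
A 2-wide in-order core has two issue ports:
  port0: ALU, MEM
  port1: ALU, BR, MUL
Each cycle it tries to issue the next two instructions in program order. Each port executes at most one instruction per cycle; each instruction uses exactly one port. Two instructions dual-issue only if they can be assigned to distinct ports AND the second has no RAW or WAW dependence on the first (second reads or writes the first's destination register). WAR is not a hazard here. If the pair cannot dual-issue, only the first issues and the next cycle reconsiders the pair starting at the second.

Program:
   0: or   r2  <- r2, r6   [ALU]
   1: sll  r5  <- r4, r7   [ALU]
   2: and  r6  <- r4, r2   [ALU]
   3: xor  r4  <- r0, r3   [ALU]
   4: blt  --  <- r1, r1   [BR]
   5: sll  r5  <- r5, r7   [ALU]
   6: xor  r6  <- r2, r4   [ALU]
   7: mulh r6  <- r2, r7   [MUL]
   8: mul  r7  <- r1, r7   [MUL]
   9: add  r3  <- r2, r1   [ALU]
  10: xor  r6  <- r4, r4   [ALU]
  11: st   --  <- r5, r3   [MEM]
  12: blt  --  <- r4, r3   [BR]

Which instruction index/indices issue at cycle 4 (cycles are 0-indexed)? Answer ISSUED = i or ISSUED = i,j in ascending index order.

ISSUED = 7

  cy0 -> i0,i1 (or/sll) 2-wide
  cy1 -> i2,i3 (and/xor) 2-wide
  cy2 -> i4,i5 (blt/sll) 2-wide
  cy3 -> i6 (xor) WAW r6
  cy4 -> i7 (mulh) no-port MUL/MUL
  cy5 -> i8,i9 (mul/add) 2-wide
  cy6 -> i10,i11 (xor/st) 2-wide
  cy7 -> i12 (blt) tail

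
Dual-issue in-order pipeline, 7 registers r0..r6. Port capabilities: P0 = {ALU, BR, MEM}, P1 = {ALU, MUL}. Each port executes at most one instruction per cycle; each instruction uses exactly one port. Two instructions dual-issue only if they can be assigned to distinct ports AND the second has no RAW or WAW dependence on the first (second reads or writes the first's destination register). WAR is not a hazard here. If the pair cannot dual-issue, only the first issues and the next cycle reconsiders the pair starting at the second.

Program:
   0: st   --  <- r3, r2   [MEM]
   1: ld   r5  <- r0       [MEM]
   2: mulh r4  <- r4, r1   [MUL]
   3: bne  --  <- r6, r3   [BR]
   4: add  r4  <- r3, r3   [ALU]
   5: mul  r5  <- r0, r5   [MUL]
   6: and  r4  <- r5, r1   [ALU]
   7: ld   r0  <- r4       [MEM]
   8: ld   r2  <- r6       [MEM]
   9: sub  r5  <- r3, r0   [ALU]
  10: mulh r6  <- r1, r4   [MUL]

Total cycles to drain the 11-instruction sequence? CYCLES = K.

CYCLES = 8

  cy0 -> i0 (st.MEM) no-port MEM/MEM
  cy1 -> i1,i2 (ld.MEM;mulh.MUL) 2-wide
  cy2 -> i3,i4 (bne.BR;add.ALU) 2-wide
  cy3 -> i5 (mul.MUL) RAW r5
  cy4 -> i6 (and.ALU) RAW r4
  cy5 -> i7 (ld.MEM) no-port MEM/MEM
  cy6 -> i8,i9 (ld.MEM;sub.ALU) 2-wide
  cy7 -> i10 (mulh.MUL) tail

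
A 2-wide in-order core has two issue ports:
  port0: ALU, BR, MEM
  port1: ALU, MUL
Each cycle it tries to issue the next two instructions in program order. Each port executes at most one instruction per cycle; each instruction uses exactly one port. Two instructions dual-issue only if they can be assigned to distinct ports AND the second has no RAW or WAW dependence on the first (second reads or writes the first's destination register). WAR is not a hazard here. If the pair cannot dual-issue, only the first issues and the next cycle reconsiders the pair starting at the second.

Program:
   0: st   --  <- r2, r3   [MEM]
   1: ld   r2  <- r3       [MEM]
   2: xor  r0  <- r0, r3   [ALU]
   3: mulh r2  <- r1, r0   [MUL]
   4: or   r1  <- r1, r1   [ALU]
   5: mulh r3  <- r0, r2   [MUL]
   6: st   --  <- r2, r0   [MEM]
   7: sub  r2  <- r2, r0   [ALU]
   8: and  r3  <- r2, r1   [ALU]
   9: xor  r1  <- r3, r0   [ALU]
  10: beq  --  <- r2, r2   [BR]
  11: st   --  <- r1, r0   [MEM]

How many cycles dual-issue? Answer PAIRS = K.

#0 head=0: st i0 no-port MEM/MEM
#1 head=1: ld+xor i1&i2 2-wide
#2 head=3: mulh+or i3&i4 2-wide
#3 head=5: mulh+st i5&i6 2-wide
#4 head=7: sub i7 RAW r2
#5 head=8: and i8 RAW r3
#6 head=9: xor+beq i9&i10 2-wide
#7 head=11: st i11 tail

PAIRS = 4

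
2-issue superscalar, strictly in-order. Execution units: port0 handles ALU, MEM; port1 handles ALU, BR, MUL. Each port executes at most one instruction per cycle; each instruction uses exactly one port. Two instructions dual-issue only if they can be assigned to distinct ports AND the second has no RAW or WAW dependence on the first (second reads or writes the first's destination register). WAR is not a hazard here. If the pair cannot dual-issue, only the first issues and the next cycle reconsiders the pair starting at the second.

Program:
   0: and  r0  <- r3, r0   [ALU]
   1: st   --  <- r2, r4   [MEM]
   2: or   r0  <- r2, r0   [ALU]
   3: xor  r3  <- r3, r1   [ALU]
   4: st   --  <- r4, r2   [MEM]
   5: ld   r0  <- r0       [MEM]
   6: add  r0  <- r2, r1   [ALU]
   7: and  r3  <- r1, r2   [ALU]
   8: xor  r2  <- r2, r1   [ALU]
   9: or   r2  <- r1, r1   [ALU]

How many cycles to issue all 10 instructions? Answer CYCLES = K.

CYCLES = 7

  cy0 -> i0+i1 (and;st) dual
  cy1 -> i2+i3 (or;xor) dual
  cy2 -> i4 (st) no-port MEM/MEM
  cy3 -> i5 (ld) WAW r0
  cy4 -> i6+i7 (add;and) dual
  cy5 -> i8 (xor) WAW r2
  cy6 -> i9 (or) tail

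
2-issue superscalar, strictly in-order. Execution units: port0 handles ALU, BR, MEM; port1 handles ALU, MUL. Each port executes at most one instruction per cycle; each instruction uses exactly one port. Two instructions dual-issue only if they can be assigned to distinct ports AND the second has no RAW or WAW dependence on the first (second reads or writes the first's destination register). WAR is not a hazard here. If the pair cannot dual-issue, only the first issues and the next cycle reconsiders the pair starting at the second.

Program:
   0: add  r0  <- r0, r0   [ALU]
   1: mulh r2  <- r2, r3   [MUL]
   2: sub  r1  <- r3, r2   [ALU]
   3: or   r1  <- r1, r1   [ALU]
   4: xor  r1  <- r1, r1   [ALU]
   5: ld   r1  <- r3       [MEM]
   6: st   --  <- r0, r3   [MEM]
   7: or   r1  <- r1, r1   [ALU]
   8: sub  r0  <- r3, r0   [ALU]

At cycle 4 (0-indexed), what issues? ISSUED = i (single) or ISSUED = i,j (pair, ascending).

ISSUED = 5

#0 head=0: add/mulh i0/i1 2-wide
#1 head=2: sub i2 RAW+WAW r1
#2 head=3: or i3 RAW+WAW r1
#3 head=4: xor i4 WAW r1
#4 head=5: ld i5 no-port MEM/MEM
#5 head=6: st/or i6/i7 2-wide
#6 head=8: sub i8 tail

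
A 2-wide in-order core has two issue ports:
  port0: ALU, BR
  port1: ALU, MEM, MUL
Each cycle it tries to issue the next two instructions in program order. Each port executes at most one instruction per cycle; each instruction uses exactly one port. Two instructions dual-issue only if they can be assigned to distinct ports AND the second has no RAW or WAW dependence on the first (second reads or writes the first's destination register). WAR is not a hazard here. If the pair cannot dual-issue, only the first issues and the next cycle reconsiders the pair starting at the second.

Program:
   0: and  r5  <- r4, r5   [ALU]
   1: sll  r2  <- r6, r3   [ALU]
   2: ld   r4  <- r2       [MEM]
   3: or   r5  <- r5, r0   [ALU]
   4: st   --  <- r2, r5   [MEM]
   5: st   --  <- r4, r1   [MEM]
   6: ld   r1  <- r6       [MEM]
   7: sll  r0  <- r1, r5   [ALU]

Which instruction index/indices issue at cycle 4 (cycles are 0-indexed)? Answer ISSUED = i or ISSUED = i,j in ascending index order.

[0] i0&i1  and sll  -- pair
[1] i2&i3  ld or  -- pair
[2] i4  st  -- no-port MEM/MEM
[3] i5  st  -- no-port MEM/MEM
[4] i6  ld  -- RAW r1
[5] i7  sll  -- tail

ISSUED = 6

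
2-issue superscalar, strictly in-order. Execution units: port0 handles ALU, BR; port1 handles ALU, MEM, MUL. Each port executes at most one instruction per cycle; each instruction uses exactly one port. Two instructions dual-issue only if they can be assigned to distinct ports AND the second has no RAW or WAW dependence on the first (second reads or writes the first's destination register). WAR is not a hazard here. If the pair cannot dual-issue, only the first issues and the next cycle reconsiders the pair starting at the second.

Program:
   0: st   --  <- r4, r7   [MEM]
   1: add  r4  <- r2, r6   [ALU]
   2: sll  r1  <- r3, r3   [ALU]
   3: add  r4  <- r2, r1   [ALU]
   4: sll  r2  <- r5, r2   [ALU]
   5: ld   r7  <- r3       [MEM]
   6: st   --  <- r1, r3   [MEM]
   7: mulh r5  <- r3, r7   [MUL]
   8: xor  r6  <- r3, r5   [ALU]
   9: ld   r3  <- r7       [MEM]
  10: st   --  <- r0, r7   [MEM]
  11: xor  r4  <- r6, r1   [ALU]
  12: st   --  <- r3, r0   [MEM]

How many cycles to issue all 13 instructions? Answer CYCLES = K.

CYCLES = 9

0. st+add @i0,i1  | 2-wide
1. sll @i2  | RAW r1
2. add+sll @i3,i4  | 2-wide
3. ld @i5  | no-port MEM/MEM
4. st @i6  | no-port MEM/MUL
5. mulh @i7  | RAW r5
6. xor+ld @i8,i9  | 2-wide
7. st+xor @i10,i11  | 2-wide
8. st @i12  | tail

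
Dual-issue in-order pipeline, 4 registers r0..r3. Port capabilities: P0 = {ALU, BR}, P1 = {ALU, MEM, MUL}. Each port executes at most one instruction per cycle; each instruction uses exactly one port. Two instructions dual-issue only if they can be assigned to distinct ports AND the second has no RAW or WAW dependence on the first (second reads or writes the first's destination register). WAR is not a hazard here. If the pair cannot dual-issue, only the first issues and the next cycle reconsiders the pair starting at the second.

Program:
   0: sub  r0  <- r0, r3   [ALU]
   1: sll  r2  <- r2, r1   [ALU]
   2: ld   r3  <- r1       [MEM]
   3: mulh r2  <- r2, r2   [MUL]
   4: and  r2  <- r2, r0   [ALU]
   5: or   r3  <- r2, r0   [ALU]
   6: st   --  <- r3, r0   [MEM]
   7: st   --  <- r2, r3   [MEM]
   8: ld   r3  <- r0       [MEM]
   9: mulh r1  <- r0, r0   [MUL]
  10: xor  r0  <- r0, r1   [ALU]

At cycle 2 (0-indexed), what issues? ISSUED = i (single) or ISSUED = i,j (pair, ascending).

[0] i0/i1  sub.ALU+sll.ALU  -- dual
[1] i2  ld.MEM  -- no-port MEM/MUL
[2] i3  mulh.MUL  -- RAW+WAW r2
[3] i4  and.ALU  -- RAW r2
[4] i5  or.ALU  -- RAW r3
[5] i6  st.MEM  -- no-port MEM/MEM
[6] i7  st.MEM  -- no-port MEM/MEM
[7] i8  ld.MEM  -- no-port MEM/MUL
[8] i9  mulh.MUL  -- RAW r1
[9] i10  xor.ALU  -- tail

ISSUED = 3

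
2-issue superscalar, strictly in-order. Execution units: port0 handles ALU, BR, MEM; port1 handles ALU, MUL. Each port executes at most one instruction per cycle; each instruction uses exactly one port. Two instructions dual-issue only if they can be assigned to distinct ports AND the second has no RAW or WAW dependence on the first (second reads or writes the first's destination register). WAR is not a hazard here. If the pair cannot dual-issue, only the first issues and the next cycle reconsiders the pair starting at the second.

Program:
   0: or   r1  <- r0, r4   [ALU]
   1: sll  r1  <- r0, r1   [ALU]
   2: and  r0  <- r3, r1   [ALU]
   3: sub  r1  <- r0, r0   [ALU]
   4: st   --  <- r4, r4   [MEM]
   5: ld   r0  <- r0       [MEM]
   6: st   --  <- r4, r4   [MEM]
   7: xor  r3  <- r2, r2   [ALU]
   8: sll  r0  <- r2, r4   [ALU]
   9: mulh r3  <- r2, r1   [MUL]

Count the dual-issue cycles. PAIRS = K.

t=0 i0:or.ALU ; RAW+WAW r1
t=1 i1:sll.ALU ; RAW r1
t=2 i2:and.ALU ; RAW r0
t=3 i3+i4:sub.ALU/st.MEM ; pair
t=4 i5:ld.MEM ; no-port MEM/MEM
t=5 i6+i7:st.MEM/xor.ALU ; pair
t=6 i8+i9:sll.ALU/mulh.MUL ; pair

PAIRS = 3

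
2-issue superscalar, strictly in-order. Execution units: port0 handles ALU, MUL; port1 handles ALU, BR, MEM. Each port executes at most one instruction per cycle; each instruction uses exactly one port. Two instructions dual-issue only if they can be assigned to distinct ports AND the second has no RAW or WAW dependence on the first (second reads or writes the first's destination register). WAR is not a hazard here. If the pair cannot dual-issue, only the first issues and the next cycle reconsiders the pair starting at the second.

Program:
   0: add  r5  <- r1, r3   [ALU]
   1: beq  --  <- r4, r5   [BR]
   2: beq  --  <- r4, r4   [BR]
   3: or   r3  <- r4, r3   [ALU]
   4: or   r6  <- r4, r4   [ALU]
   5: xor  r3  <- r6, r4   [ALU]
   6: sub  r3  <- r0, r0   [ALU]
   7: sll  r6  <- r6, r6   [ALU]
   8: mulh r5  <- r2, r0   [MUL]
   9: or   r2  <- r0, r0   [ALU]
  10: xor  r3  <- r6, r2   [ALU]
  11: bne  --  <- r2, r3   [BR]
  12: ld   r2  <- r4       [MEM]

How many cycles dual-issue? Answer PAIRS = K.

c0: i0 add  RAW r5
c1: i1 beq  no-port BR/BR
c2: i2,i3 beq/or  dual
c3: i4 or  RAW r6
c4: i5 xor  WAW r3
c5: i6,i7 sub/sll  dual
c6: i8,i9 mulh/or  dual
c7: i10 xor  RAW r3
c8: i11 bne  no-port BR/MEM
c9: i12 ld  tail

PAIRS = 3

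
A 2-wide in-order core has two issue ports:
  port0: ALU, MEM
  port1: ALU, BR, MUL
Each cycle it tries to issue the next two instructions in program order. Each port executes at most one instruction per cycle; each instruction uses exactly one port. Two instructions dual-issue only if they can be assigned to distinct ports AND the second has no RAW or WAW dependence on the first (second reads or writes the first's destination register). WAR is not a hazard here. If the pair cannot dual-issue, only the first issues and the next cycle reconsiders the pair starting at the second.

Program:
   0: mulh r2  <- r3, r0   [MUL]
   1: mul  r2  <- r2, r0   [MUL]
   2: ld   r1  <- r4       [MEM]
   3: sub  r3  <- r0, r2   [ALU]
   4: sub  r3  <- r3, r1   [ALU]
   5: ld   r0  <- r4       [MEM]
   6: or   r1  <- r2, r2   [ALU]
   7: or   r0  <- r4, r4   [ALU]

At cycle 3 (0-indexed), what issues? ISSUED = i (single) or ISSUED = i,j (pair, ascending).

  cy0 -> i0 (mulh) no-port MUL/MUL
  cy1 -> i1,i2 (mul+ld) dual
  cy2 -> i3 (sub) RAW+WAW r3
  cy3 -> i4,i5 (sub+ld) dual
  cy4 -> i6,i7 (or+or) dual

ISSUED = 4,5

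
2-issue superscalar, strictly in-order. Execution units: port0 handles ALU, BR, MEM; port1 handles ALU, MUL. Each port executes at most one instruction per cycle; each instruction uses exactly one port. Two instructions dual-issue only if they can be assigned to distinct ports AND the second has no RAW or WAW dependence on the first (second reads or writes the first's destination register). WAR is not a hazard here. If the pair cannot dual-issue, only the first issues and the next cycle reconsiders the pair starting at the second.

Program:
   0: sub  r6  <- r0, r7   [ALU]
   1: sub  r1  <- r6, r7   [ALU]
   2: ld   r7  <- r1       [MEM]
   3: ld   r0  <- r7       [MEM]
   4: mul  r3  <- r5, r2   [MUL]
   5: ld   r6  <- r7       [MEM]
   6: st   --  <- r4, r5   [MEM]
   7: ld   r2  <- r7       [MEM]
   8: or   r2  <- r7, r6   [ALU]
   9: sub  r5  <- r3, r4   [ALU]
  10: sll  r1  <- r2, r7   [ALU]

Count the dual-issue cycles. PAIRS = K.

c0: i0 sub.ALU  RAW r6
c1: i1 sub.ALU  RAW r1
c2: i2 ld.MEM  no-port MEM/MEM
c3: i3,i4 ld.MEM;mul.MUL  dual
c4: i5 ld.MEM  no-port MEM/MEM
c5: i6 st.MEM  no-port MEM/MEM
c6: i7 ld.MEM  WAW r2
c7: i8,i9 or.ALU;sub.ALU  dual
c8: i10 sll.ALU  tail

PAIRS = 2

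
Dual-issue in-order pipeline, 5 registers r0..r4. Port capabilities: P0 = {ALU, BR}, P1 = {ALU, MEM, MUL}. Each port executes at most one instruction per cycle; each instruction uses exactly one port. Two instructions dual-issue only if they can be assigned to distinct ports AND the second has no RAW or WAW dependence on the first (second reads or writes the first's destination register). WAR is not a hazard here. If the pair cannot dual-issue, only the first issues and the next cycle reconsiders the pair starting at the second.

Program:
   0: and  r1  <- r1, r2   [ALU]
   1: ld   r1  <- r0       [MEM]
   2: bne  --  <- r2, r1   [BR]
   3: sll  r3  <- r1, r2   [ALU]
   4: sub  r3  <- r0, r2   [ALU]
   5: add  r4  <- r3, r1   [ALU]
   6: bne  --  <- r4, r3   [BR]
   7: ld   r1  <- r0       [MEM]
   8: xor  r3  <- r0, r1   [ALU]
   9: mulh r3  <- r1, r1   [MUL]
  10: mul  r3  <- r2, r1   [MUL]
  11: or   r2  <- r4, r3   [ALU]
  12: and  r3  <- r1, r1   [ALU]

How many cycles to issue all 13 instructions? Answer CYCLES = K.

CYCLES = 10

t=0 i0:and ; WAW r1
t=1 i1:ld ; RAW r1
t=2 i2&i3:bne/sll ; pair
t=3 i4:sub ; RAW r3
t=4 i5:add ; RAW r4
t=5 i6&i7:bne/ld ; pair
t=6 i8:xor ; WAW r3
t=7 i9:mulh ; no-port MUL/MUL
t=8 i10:mul ; RAW r3
t=9 i11&i12:or/and ; pair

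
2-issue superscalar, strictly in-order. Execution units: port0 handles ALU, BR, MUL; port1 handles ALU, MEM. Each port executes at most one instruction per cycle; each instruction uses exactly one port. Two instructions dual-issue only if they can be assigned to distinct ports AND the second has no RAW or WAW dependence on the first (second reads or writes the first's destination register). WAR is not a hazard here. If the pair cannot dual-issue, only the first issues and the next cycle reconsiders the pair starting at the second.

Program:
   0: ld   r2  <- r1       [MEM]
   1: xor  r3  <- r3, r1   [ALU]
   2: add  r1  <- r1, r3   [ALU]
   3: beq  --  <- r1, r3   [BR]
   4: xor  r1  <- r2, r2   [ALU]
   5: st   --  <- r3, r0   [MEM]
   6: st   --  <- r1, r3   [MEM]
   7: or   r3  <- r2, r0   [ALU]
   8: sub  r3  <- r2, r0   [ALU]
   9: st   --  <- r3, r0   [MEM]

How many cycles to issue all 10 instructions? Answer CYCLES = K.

CYCLES = 7

c0: i0,i1 ld.MEM+xor.ALU  dual
c1: i2 add.ALU  RAW r1
c2: i3,i4 beq.BR+xor.ALU  dual
c3: i5 st.MEM  no-port MEM/MEM
c4: i6,i7 st.MEM+or.ALU  dual
c5: i8 sub.ALU  RAW r3
c6: i9 st.MEM  tail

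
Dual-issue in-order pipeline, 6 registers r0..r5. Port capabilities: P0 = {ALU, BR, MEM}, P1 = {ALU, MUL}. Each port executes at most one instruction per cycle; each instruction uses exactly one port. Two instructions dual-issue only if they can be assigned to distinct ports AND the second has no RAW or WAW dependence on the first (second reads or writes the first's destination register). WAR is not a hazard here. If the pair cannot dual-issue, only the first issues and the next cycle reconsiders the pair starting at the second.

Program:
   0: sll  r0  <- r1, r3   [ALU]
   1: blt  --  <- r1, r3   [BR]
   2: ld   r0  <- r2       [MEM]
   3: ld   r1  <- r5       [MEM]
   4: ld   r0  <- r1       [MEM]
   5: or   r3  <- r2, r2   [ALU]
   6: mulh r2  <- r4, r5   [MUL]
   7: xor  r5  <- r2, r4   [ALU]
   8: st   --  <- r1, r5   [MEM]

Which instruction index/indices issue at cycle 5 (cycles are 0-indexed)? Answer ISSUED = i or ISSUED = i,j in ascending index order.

0. sll.ALU blt.BR @i0+i1  | dual
1. ld.MEM @i2  | no-port MEM/MEM
2. ld.MEM @i3  | no-port MEM/MEM
3. ld.MEM or.ALU @i4+i5  | dual
4. mulh.MUL @i6  | RAW r2
5. xor.ALU @i7  | RAW r5
6. st.MEM @i8  | tail

ISSUED = 7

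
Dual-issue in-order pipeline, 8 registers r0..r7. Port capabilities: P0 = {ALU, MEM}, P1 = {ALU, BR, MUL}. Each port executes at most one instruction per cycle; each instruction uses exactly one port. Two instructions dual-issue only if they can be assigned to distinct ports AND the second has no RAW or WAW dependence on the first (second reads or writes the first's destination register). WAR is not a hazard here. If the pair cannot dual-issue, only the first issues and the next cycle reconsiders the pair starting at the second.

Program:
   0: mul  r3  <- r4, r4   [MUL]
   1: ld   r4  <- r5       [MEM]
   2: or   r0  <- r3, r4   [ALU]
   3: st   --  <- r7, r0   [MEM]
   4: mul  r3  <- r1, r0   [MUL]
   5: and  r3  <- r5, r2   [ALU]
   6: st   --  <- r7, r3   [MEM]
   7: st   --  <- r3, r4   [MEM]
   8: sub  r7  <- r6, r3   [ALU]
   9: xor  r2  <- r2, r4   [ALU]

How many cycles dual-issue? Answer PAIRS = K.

[0] i0/i1  mul;ld  -- pair
[1] i2  or  -- RAW r0
[2] i3/i4  st;mul  -- pair
[3] i5  and  -- RAW r3
[4] i6  st  -- no-port MEM/MEM
[5] i7/i8  st;sub  -- pair
[6] i9  xor  -- tail

PAIRS = 3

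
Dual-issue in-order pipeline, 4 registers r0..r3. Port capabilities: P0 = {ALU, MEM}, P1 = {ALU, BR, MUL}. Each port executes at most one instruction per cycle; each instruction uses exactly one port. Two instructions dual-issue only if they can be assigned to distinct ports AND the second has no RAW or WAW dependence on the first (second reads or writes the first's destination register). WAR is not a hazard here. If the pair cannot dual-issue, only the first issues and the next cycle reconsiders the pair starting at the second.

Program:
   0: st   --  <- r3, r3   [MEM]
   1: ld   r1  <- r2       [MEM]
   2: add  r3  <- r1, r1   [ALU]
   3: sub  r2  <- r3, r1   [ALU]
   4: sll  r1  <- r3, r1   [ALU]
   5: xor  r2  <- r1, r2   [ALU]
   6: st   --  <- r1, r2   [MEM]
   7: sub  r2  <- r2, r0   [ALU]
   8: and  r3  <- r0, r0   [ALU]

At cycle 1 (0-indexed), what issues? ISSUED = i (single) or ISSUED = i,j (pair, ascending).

ISSUED = 1

#0 head=0: st.MEM i0 no-port MEM/MEM
#1 head=1: ld.MEM i1 RAW r1
#2 head=2: add.ALU i2 RAW r3
#3 head=3: sub.ALU sll.ALU i3/i4 2-wide
#4 head=5: xor.ALU i5 RAW r2
#5 head=6: st.MEM sub.ALU i6/i7 2-wide
#6 head=8: and.ALU i8 tail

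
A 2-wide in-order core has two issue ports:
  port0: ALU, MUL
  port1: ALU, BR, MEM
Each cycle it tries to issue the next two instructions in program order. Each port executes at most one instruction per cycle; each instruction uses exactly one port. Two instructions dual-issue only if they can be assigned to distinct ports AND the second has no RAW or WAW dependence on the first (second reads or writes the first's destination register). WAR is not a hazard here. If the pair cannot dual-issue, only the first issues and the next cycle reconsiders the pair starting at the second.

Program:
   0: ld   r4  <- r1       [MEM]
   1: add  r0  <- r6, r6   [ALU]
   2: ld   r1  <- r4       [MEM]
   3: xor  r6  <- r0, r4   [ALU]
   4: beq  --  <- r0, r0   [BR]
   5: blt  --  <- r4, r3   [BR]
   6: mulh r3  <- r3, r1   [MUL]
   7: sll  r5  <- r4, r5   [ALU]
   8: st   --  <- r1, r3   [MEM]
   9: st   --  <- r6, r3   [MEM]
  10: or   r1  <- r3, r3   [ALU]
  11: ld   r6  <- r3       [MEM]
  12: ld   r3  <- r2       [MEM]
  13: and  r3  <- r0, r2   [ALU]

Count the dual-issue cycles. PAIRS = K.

PAIRS = 5

#0 head=0: ld;add i0&i1 pair
#1 head=2: ld;xor i2&i3 pair
#2 head=4: beq i4 no-port BR/BR
#3 head=5: blt;mulh i5&i6 pair
#4 head=7: sll;st i7&i8 pair
#5 head=9: st;or i9&i10 pair
#6 head=11: ld i11 no-port MEM/MEM
#7 head=12: ld i12 WAW r3
#8 head=13: and i13 tail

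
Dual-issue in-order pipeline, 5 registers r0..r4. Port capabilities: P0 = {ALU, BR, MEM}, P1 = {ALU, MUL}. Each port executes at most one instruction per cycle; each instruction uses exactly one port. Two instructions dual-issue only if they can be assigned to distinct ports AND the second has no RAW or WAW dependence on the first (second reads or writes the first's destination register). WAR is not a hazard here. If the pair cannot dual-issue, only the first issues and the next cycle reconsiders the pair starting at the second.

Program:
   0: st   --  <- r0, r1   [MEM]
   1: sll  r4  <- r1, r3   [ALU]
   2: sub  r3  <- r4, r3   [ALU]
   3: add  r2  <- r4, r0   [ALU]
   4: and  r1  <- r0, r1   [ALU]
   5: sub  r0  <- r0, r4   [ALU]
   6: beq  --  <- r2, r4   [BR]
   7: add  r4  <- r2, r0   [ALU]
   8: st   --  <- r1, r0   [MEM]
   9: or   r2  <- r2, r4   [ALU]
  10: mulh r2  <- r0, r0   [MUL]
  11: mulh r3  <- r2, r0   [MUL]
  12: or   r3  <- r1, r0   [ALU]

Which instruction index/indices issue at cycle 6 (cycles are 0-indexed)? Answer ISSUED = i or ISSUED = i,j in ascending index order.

t=0 i0&i1:st.MEM/sll.ALU ; dual
t=1 i2&i3:sub.ALU/add.ALU ; dual
t=2 i4&i5:and.ALU/sub.ALU ; dual
t=3 i6&i7:beq.BR/add.ALU ; dual
t=4 i8&i9:st.MEM/or.ALU ; dual
t=5 i10:mulh.MUL ; no-port MUL/MUL
t=6 i11:mulh.MUL ; WAW r3
t=7 i12:or.ALU ; tail

ISSUED = 11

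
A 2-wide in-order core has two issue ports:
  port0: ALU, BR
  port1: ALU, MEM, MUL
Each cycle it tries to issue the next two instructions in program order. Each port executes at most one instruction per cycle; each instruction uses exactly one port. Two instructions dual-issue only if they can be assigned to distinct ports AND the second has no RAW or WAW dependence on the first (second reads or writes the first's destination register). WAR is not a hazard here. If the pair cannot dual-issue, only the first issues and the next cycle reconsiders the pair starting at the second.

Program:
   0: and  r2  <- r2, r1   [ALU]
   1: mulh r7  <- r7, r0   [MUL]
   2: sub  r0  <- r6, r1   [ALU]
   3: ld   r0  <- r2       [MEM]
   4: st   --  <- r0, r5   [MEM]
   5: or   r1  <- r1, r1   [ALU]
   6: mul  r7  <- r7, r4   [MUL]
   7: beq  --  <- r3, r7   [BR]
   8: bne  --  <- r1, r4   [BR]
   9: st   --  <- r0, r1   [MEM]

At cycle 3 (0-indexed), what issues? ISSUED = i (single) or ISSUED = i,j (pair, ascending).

ISSUED = 4,5

t=0 i0&i1:and.ALU/mulh.MUL ; 2-wide
t=1 i2:sub.ALU ; WAW r0
t=2 i3:ld.MEM ; no-port MEM/MEM
t=3 i4&i5:st.MEM/or.ALU ; 2-wide
t=4 i6:mul.MUL ; RAW r7
t=5 i7:beq.BR ; no-port BR/BR
t=6 i8&i9:bne.BR/st.MEM ; 2-wide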